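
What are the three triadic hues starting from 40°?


Triadic: equally spaced at 120° intervals
H1 = 40°
H2 = (40 + 120) mod 360 = 160°
H3 = (40 + 240) mod 360 = 280°
Triadic = 40°, 160°, 280°


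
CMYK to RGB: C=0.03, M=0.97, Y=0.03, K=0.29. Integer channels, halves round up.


R = 255 × (1-C) × (1-K) = 255 × 0.97 × 0.71 = 175.6185 → 176
G = 255 × (1-M) × (1-K) = 255 × 0.03 × 0.71 = 5.4315 → 5
B = 255 × (1-Y) × (1-K) = 255 × 0.97 × 0.71 = 175.6185 → 176
= RGB(176, 5, 176)


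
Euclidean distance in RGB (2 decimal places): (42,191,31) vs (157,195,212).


d = √[(R₁-R₂)² + (G₁-G₂)² + (B₁-B₂)²]
d = √[(42-157)² + (191-195)² + (31-212)²]
d = √[13225 + 16 + 32761]
d = √46002
d ≈ 214.48


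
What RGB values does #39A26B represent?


39 → 57 (R)
A2 → 162 (G)
6B → 107 (B)
= RGB(57, 162, 107)


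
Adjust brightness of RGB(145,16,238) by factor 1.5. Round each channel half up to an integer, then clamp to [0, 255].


Multiply each channel by 1.5, round half up, clamp to [0, 255]
R: 145×1.5 = 217.5 → round → 218
G: 16×1.5 = 24
B: 238×1.5 = 357 → clamp → 255
= RGB(218, 24, 255)


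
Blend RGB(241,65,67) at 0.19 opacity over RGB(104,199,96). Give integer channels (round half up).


C = α×F + (1-α)×B, with 1-α = 0.81
R: 0.19×241 + 0.81×104 = 45.79 + 84.24 = 130.03 → 130
G: 0.19×65 + 0.81×199 = 12.35 + 161.19 = 173.54 → 174
B: 0.19×67 + 0.81×96 = 12.73 + 77.76 = 90.49 → 90
= RGB(130, 174, 90)


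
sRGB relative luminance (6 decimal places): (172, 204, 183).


Linearize each channel (sRGB transfer function): c = v/255; c_lin = c/12.92 if c ≤ 0.04045, else ((c+0.055)/1.055)^2.4
  R: 172/255 ≈ 0.674510 > 0.04045 → ((0.674510+0.055)/1.055)^2.4 ≈ 0.412543
  G: 204/255 ≈ 0.800000 > 0.04045 → ((0.800000+0.055)/1.055)^2.4 ≈ 0.603827
  B: 183/255 ≈ 0.717647 > 0.04045 → ((0.717647+0.055)/1.055)^2.4 ≈ 0.473531
R_lin = 0.412543, G_lin = 0.603827, B_lin = 0.473531
L = 0.2126×R + 0.7152×G + 0.0722×B
L = 0.2126×0.412543 + 0.7152×0.603827 + 0.0722×0.473531
L ≈ 0.553753


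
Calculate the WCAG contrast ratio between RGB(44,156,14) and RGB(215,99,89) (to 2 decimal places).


Linearize each sRGB channel c=v/255: c/12.92 if c ≤ 0.04045 else ((c+0.055)/1.055)^2.4
L = 0.2126×R_lin + 0.7152×G_lin + 0.0722×B_lin
Color 1 (44,156,14):
  R=44: 44/255≈0.1725 > 0.04045 → ((0.1725+0.055)/1.055)^2.4 ≈ 0.02519
  G=156: 156/255≈0.6118 > 0.04045 → ((0.6118+0.055)/1.055)^2.4 ≈ 0.33245
  B=14: 14/255≈0.0549 > 0.04045 → ((0.0549+0.055)/1.055)^2.4 ≈ 0.00439
  L1 = 0.2126×0.02519 + 0.7152×0.33245 + 0.0722×0.00439 ≈ 0.24344
Color 2 (215,99,89):
  R=215: 215/255≈0.8431 > 0.04045 → ((0.8431+0.055)/1.055)^2.4 ≈ 0.67954
  G=99: 99/255≈0.3882 > 0.04045 → ((0.3882+0.055)/1.055)^2.4 ≈ 0.12477
  B=89: 89/255≈0.3490 > 0.04045 → ((0.3490+0.055)/1.055)^2.4 ≈ 0.09990
  L2 = 0.2126×0.67954 + 0.7152×0.12477 + 0.0722×0.09990 ≈ 0.24092
Lighter = 0.24344, Darker = 0.24092
Ratio = (L_lighter + 0.05) / (L_darker + 0.05)
Ratio = (0.24344 + 0.05) / (0.24092 + 0.05) = 0.29344 / 0.29092 ≈ 1.0087
Ratio ≈ 1.01:1


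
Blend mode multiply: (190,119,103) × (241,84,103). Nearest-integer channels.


Multiply: C = A×B/255, rounded to nearest integer
R: 190×241/255 = 45790/255 ≈ 179.569 → 180
G: 119×84/255 = 9996/255 ≈ 39.200 → 39
B: 103×103/255 = 10609/255 ≈ 41.604 → 42
= RGB(180, 39, 42)


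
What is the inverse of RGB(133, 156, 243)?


Invert: (255-R, 255-G, 255-B)
R: 255-133 = 122
G: 255-156 = 99
B: 255-243 = 12
= RGB(122, 99, 12)


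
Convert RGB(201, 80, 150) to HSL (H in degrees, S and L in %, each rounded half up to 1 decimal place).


Normalize: R'=201/255≈0.7882, G'=80/255≈0.3137, B'=150/255≈0.5882
Max=201/255, Min=80/255, Δ=Max-Min=121/255
L = (Max+Min)/2 = (201+80)/510 = 281/510 = 0.55098… → L = 55.1%
L > 0.5 → S = Δ/(2-Max-Min) = 121/(510-201-80) = 121/229 = 0.52838… → S = 52.8%
(the 1/255 factors cancel in S and H, so raw channel differences can be used)
Max is R' → H = 60 × (((G-B)/Δ) mod 6) = 60 × (((80-150)/121) mod 6)
  (-70)/121 = -0.5785…; negative, so add 6 → 5.4214…
  H = 60 × 5.4214… = 325.289…° → H = 325.3°
= HSL(325.3°, 52.8%, 55.1%)


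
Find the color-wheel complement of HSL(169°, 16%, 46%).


Complement = opposite side of color wheel = hue + 180°
H' = (169 + 180) mod 360 = 349°
S and L unchanged.
= HSL(349°, 16%, 46%)


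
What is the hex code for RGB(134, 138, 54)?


R = 134 → 86 (hex)
G = 138 → 8A (hex)
B = 54 → 36 (hex)
Hex = #868A36


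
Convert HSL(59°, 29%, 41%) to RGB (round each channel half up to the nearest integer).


H=59°, S=0.29, L=0.41
C = (1-|2L-1|)×S = (1-|-0.18|)×0.29 = 0.2378
H' = H/60 = 59/60 ≈ 0.9833; X = C×(1-|H' mod 2 - 1|) ≈ 0.2338
m = L - C/2 = 0.41 - 0.1189 = 0.2911
Sector ⌊H'⌋ = 0 → (R',G',B') = (0.2378, ≈0.2338, 0.0)
RGB = ((R'+m)×255, (G'+m)×255, (B'+m)×255) = (134.8695, 133.85885, 74.2305)
Round half up → RGB(135, 134, 74)


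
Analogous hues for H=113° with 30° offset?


Base hue: 113°
Left analog: (113 - 30) mod 360 = 83°
Right analog: (113 + 30) mod 360 = 143°
Analogous hues = 83° and 143°


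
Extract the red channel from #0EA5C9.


Color: #0EA5C9
R = 0E = 14
G = A5 = 165
B = C9 = 201
Red = 14


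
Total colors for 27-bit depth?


Colors = 2^bits = 2^27
= 134,217,728 colors


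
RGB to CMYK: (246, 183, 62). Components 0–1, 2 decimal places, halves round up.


R'=246/255≈0.9647, G'=183/255≈0.7176, B'=62/255≈0.2431
K = 1 - max(R',G',B') = 1 - 246/255 = 9/255 = 0.03529… → 0.04
(1-R'-K)/(1-K) simplifies to (max-R)/max with max = 246:
C = (246-246)/246 = 0/246 = 0 → 0.00
M = (246-183)/246 = 63/246 = 0.25609… → 0.26
Y = (246-62)/246 = 184/246 = 0.74796… → 0.75
= CMYK(0.00, 0.26, 0.75, 0.04)


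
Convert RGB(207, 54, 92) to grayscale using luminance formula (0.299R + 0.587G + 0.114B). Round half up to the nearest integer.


Gray = 0.299×R + 0.587×G + 0.114×B
Gray = 0.299×207 + 0.587×54 + 0.114×92
Gray = 61.893 + 31.698 + 10.488
Gray = 104.079 → round half up → 104
Gray = 104


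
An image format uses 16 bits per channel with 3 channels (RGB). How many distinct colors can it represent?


Total bits = 16 bits/channel × 3 channels = 48 bits
Distinct colors = 2^48
= 281,474,976,710,656 colors


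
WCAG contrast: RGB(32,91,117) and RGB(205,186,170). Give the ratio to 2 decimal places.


Linearize each sRGB channel c=v/255: c/12.92 if c ≤ 0.04045 else ((c+0.055)/1.055)^2.4
L = 0.2126×R_lin + 0.7152×G_lin + 0.0722×B_lin
Color 1 (32,91,117):
  R=32: 32/255≈0.1255 > 0.04045 → ((0.1255+0.055)/1.055)^2.4 ≈ 0.01444
  G=91: 91/255≈0.3569 > 0.04045 → ((0.3569+0.055)/1.055)^2.4 ≈ 0.10462
  B=117: 117/255≈0.4588 > 0.04045 → ((0.4588+0.055)/1.055)^2.4 ≈ 0.17789
  L1 = 0.2126×0.01444 + 0.7152×0.10462 + 0.0722×0.17789 ≈ 0.09074
Color 2 (205,186,170):
  R=205: 205/255≈0.8039 > 0.04045 → ((0.8039+0.055)/1.055)^2.4 ≈ 0.61050
  G=186: 186/255≈0.7294 > 0.04045 → ((0.7294+0.055)/1.055)^2.4 ≈ 0.49102
  B=170: 170/255≈0.6667 > 0.04045 → ((0.6667+0.055)/1.055)^2.4 ≈ 0.40198
  L2 = 0.2126×0.61050 + 0.7152×0.49102 + 0.0722×0.40198 ≈ 0.50999
Lighter = 0.50999, Darker = 0.09074
Ratio = (L_lighter + 0.05) / (L_darker + 0.05)
Ratio = (0.50999 + 0.05) / (0.09074 + 0.05) = 0.55999 / 0.14074 ≈ 3.9790
Ratio ≈ 3.98:1


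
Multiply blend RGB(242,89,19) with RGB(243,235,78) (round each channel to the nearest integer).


Multiply: C = A×B/255, rounded to nearest integer
R: 242×243/255 = 58806/255 ≈ 230.612 → 231
G: 89×235/255 = 20915/255 ≈ 82.020 → 82
B: 19×78/255 = 1482/255 ≈ 5.812 → 6
= RGB(231, 82, 6)


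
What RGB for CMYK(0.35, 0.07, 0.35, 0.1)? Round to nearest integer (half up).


R = 255 × (1-C) × (1-K) = 255 × 0.65 × 0.90 = 149.175 → 149
G = 255 × (1-M) × (1-K) = 255 × 0.93 × 0.90 = 213.435 → 213
B = 255 × (1-Y) × (1-K) = 255 × 0.65 × 0.90 = 149.175 → 149
= RGB(149, 213, 149)


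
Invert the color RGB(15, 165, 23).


Invert: (255-R, 255-G, 255-B)
R: 255-15 = 240
G: 255-165 = 90
B: 255-23 = 232
= RGB(240, 90, 232)


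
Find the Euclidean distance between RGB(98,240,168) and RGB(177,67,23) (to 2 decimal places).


d = √[(R₁-R₂)² + (G₁-G₂)² + (B₁-B₂)²]
d = √[(98-177)² + (240-67)² + (168-23)²]
d = √[6241 + 29929 + 21025]
d = √57195
d ≈ 239.15


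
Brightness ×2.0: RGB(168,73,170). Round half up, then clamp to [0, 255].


Multiply each channel by 2.0, round half up, clamp to [0, 255]
R: 168×2.0 = 336 → clamp → 255
G: 73×2.0 = 146
B: 170×2.0 = 340 → clamp → 255
= RGB(255, 146, 255)


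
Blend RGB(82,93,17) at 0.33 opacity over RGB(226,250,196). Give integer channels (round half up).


C = α×F + (1-α)×B, with 1-α = 0.67
R: 0.33×82 + 0.67×226 = 27.06 + 151.42 = 178.48 → 178
G: 0.33×93 + 0.67×250 = 30.69 + 167.50 = 198.19 → 198
B: 0.33×17 + 0.67×196 = 5.61 + 131.32 = 136.93 → 137
= RGB(178, 198, 137)


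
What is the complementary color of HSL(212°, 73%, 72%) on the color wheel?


Complement = opposite side of color wheel = hue + 180°
H' = (212 + 180) mod 360 = 32°
S and L unchanged.
= HSL(32°, 73%, 72%)


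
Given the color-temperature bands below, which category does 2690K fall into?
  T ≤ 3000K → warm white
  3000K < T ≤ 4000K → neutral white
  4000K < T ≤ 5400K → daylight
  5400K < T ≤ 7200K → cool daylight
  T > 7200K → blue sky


Temperature: 2690K
2690K ≤ 3000K → warm white
Classification: warm white


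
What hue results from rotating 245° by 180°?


New hue = (H + rotation) mod 360
New hue = (245 + 180) mod 360
= 425 mod 360
= 65°


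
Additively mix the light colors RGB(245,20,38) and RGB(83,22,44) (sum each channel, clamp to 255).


Additive: each channel = min(255, C₁+C₂)
R: 245+83 = 328 → 255
G: 20+22 = 42 → 42
B: 38+44 = 82 → 82
= RGB(255, 42, 82)


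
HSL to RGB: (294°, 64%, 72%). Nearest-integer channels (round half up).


H=294°, S=0.64, L=0.72
C = (1-|2L-1|)×S = (1-|0.44|)×0.64 = 0.3584
H' = H/60 = 294/60 ≈ 4.9000; X = C×(1-|H' mod 2 - 1|) = 0.32256
m = L - C/2 = 0.72 - 0.1792 = 0.5408
Sector ⌊H'⌋ = 4 → (R',G',B') = (0.32256, 0.0, 0.3584)
RGB = ((R'+m)×255, (G'+m)×255, (B'+m)×255) = (220.1568, 137.904, 229.296)
Round half up → RGB(220, 138, 229)


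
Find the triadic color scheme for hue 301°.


Triadic: equally spaced at 120° intervals
H1 = 301°
H2 = (301 + 120) mod 360 = 61°
H3 = (301 + 240) mod 360 = 181°
Triadic = 301°, 61°, 181°


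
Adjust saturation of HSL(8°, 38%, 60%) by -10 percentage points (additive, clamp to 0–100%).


Original S = 38%
Adjustment = -10 percentage points
New S = 38 + (-10) = 28
Clamp to [0, 100] → 28
= HSL(8°, 28%, 60%)


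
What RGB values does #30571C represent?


30 → 48 (R)
57 → 87 (G)
1C → 28 (B)
= RGB(48, 87, 28)


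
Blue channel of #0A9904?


Color: #0A9904
R = 0A = 10
G = 99 = 153
B = 04 = 4
Blue = 4


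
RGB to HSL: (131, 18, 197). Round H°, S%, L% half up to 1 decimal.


Normalize: R'=131/255≈0.5137, G'=18/255≈0.0706, B'=197/255≈0.7725
Max=197/255, Min=18/255, Δ=Max-Min=179/255
L = (Max+Min)/2 = (197+18)/510 = 215/510 = 0.42156… → L = 42.2%
L ≤ 0.5 → S = Δ/(Max+Min) = 179/(197+18) = 179/215 = 0.83255… → S = 83.3%
(the 1/255 factors cancel in S and H, so raw channel differences can be used)
Max is B' → H = 60 × ((R-G)/Δ + 4) = 60 × ((131-18)/179 + 4)
  113/179 + 4 = 0.6312… + 4 = 4.6312…
  H = 60 × 4.6312… = 277.877…° → H = 277.9°
= HSL(277.9°, 83.3%, 42.2%)


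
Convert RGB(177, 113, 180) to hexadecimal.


R = 177 → B1 (hex)
G = 113 → 71 (hex)
B = 180 → B4 (hex)
Hex = #B171B4


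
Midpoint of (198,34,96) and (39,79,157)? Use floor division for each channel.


Midpoint: each channel = ⌊(C₁+C₂)/2⌋
R: ⌊(198+39)/2⌋ = 118
G: ⌊(34+79)/2⌋ = 56
B: ⌊(96+157)/2⌋ = 126
= RGB(118, 56, 126)


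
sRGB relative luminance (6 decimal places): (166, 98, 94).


Linearize each channel (sRGB transfer function): c = v/255; c_lin = c/12.92 if c ≤ 0.04045, else ((c+0.055)/1.055)^2.4
  R: 166/255 ≈ 0.650980 > 0.04045 → ((0.650980+0.055)/1.055)^2.4 ≈ 0.381326
  G: 98/255 ≈ 0.384314 > 0.04045 → ((0.384314+0.055)/1.055)^2.4 ≈ 0.122139
  B: 94/255 ≈ 0.368627 > 0.04045 → ((0.368627+0.055)/1.055)^2.4 ≈ 0.111932
R_lin = 0.381326, G_lin = 0.122139, B_lin = 0.111932
L = 0.2126×R + 0.7152×G + 0.0722×B
L = 0.2126×0.381326 + 0.7152×0.122139 + 0.0722×0.111932
L ≈ 0.176505


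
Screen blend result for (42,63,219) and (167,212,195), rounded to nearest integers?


Screen: C = 255 - (255-A)×(255-B)/255, rounded to nearest integer
R: 255 - (255-42)×(255-167)/255 = 255 - 18744/255 ≈ 255 - 73.506 = 181.494 → 181
G: 255 - (255-63)×(255-212)/255 = 255 - 8256/255 ≈ 255 - 32.376 = 222.624 → 223
B: 255 - (255-219)×(255-195)/255 = 255 - 2160/255 ≈ 255 - 8.471 = 246.529 → 247
= RGB(181, 223, 247)


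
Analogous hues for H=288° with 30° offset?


Base hue: 288°
Left analog: (288 - 30) mod 360 = 258°
Right analog: (288 + 30) mod 360 = 318°
Analogous hues = 258° and 318°


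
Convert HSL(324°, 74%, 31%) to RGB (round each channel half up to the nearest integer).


H=324°, S=0.74, L=0.31
C = (1-|2L-1|)×S = (1-|-0.38|)×0.74 = 0.4588
H' = H/60 = 324/60 ≈ 5.4000; X = C×(1-|H' mod 2 - 1|) = 0.27528
m = L - C/2 = 0.31 - 0.2294 = 0.0806
Sector ⌊H'⌋ = 5 → (R',G',B') = (0.4588, 0.0, 0.27528)
RGB = ((R'+m)×255, (G'+m)×255, (B'+m)×255) = (137.547, 20.553, 90.7494)
Round half up → RGB(138, 21, 91)


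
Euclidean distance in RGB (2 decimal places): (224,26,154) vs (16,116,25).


d = √[(R₁-R₂)² + (G₁-G₂)² + (B₁-B₂)²]
d = √[(224-16)² + (26-116)² + (154-25)²]
d = √[43264 + 8100 + 16641]
d = √68005
d ≈ 260.78


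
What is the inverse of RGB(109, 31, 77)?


Invert: (255-R, 255-G, 255-B)
R: 255-109 = 146
G: 255-31 = 224
B: 255-77 = 178
= RGB(146, 224, 178)


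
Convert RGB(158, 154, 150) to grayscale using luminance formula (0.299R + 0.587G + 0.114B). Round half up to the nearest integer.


Gray = 0.299×R + 0.587×G + 0.114×B
Gray = 0.299×158 + 0.587×154 + 0.114×150
Gray = 47.242 + 90.398 + 17.100
Gray = 154.740 → round half up → 155
Gray = 155


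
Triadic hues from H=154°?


Triadic: equally spaced at 120° intervals
H1 = 154°
H2 = (154 + 120) mod 360 = 274°
H3 = (154 + 240) mod 360 = 34°
Triadic = 154°, 274°, 34°


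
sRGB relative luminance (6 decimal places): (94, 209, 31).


Linearize each channel (sRGB transfer function): c = v/255; c_lin = c/12.92 if c ≤ 0.04045, else ((c+0.055)/1.055)^2.4
  R: 94/255 ≈ 0.368627 > 0.04045 → ((0.368627+0.055)/1.055)^2.4 ≈ 0.111932
  G: 209/255 ≈ 0.819608 > 0.04045 → ((0.819608+0.055)/1.055)^2.4 ≈ 0.637597
  B: 31/255 ≈ 0.121569 > 0.04045 → ((0.121569+0.055)/1.055)^2.4 ≈ 0.013702
R_lin = 0.111932, G_lin = 0.637597, B_lin = 0.013702
L = 0.2126×R + 0.7152×G + 0.0722×B
L = 0.2126×0.111932 + 0.7152×0.637597 + 0.0722×0.013702
L ≈ 0.480795


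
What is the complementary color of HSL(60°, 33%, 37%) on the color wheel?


Complement = opposite side of color wheel = hue + 180°
H' = (60 + 180) mod 360 = 240°
S and L unchanged.
= HSL(240°, 33%, 37%)


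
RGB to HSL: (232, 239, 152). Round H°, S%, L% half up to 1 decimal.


Normalize: R'=232/255≈0.9098, G'=239/255≈0.9373, B'=152/255≈0.5961
Max=239/255, Min=152/255, Δ=Max-Min=87/255
L = (Max+Min)/2 = (239+152)/510 = 391/510 = 0.76666… → L = 76.7%
L > 0.5 → S = Δ/(2-Max-Min) = 87/(510-239-152) = 87/119 = 0.73109… → S = 73.1%
(the 1/255 factors cancel in S and H, so raw channel differences can be used)
Max is G' → H = 60 × ((B-R)/Δ + 2) = 60 × ((152-232)/87 + 2)
  -80/87 + 2 = -0.9195… + 2 = 1.0804…
  H = 60 × 1.0804… = 64.827…° → H = 64.8°
= HSL(64.8°, 73.1%, 76.7%)


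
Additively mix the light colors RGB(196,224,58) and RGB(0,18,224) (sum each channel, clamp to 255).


Additive: each channel = min(255, C₁+C₂)
R: 196+0 = 196 → 196
G: 224+18 = 242 → 242
B: 58+224 = 282 → 255
= RGB(196, 242, 255)


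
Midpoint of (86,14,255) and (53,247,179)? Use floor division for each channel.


Midpoint: each channel = ⌊(C₁+C₂)/2⌋
R: ⌊(86+53)/2⌋ = 69
G: ⌊(14+247)/2⌋ = 130
B: ⌊(255+179)/2⌋ = 217
= RGB(69, 130, 217)


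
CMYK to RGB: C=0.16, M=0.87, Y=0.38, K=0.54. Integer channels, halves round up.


R = 255 × (1-C) × (1-K) = 255 × 0.84 × 0.46 = 98.532 → 99
G = 255 × (1-M) × (1-K) = 255 × 0.13 × 0.46 = 15.249 → 15
B = 255 × (1-Y) × (1-K) = 255 × 0.62 × 0.46 = 72.726 → 73
= RGB(99, 15, 73)


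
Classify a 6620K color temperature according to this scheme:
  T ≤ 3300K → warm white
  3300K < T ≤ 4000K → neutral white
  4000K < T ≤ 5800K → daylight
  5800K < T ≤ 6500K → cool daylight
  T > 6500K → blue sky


Temperature: 6620K
6620K > 6500K → blue sky
Classification: blue sky


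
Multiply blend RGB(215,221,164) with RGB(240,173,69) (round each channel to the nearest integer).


Multiply: C = A×B/255, rounded to nearest integer
R: 215×240/255 = 51600/255 ≈ 202.353 → 202
G: 221×173/255 = 38233/255 ≈ 149.933 → 150
B: 164×69/255 = 11316/255 ≈ 44.376 → 44
= RGB(202, 150, 44)


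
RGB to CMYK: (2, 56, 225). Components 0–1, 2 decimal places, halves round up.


R'=2/255≈0.0078, G'=56/255≈0.2196, B'=225/255≈0.8824
K = 1 - max(R',G',B') = 1 - 225/255 = 30/255 = 0.11764… → 0.12
(1-R'-K)/(1-K) simplifies to (max-R)/max with max = 225:
C = (225-2)/225 = 223/225 = 0.99111… → 0.99
M = (225-56)/225 = 169/225 = 0.75111… → 0.75
Y = (225-225)/225 = 0/225 = 0 → 0.00
= CMYK(0.99, 0.75, 0.00, 0.12)


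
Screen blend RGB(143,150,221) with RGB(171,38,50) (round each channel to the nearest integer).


Screen: C = 255 - (255-A)×(255-B)/255, rounded to nearest integer
R: 255 - (255-143)×(255-171)/255 = 255 - 9408/255 ≈ 255 - 36.894 = 218.106 → 218
G: 255 - (255-150)×(255-38)/255 = 255 - 22785/255 ≈ 255 - 89.353 = 165.647 → 166
B: 255 - (255-221)×(255-50)/255 = 255 - 6970/255 ≈ 255 - 27.333 = 227.667 → 228
= RGB(218, 166, 228)


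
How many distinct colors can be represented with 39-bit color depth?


Colors = 2^bits = 2^39
= 549,755,813,888 colors


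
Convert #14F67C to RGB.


14 → 20 (R)
F6 → 246 (G)
7C → 124 (B)
= RGB(20, 246, 124)


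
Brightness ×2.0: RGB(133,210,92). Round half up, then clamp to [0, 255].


Multiply each channel by 2.0, round half up, clamp to [0, 255]
R: 133×2.0 = 266 → clamp → 255
G: 210×2.0 = 420 → clamp → 255
B: 92×2.0 = 184
= RGB(255, 255, 184)


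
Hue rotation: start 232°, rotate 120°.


New hue = (H + rotation) mod 360
New hue = (232 + 120) mod 360
= 352 mod 360
= 352°


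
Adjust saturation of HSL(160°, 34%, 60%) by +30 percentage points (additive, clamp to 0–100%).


Original S = 34%
Adjustment = +30 percentage points
New S = 34 + (30) = 64
Clamp to [0, 100] → 64
= HSL(160°, 64%, 60%)


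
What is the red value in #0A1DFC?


Color: #0A1DFC
R = 0A = 10
G = 1D = 29
B = FC = 252
Red = 10


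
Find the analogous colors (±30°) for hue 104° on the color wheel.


Base hue: 104°
Left analog: (104 - 30) mod 360 = 74°
Right analog: (104 + 30) mod 360 = 134°
Analogous hues = 74° and 134°


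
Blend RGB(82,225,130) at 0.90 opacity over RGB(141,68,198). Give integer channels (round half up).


C = α×F + (1-α)×B, with 1-α = 0.10
R: 0.90×82 + 0.10×141 = 73.80 + 14.10 = 87.90 → 88
G: 0.90×225 + 0.10×68 = 202.50 + 6.80 = 209.30 → 209
B: 0.90×130 + 0.10×198 = 117.00 + 19.80 = 136.80 → 137
= RGB(88, 209, 137)


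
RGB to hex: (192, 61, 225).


R = 192 → C0 (hex)
G = 61 → 3D (hex)
B = 225 → E1 (hex)
Hex = #C03DE1


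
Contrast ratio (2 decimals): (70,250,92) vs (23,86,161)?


Linearize each sRGB channel c=v/255: c/12.92 if c ≤ 0.04045 else ((c+0.055)/1.055)^2.4
L = 0.2126×R_lin + 0.7152×G_lin + 0.0722×B_lin
Color 1 (70,250,92):
  R=70: 70/255≈0.2745 > 0.04045 → ((0.2745+0.055)/1.055)^2.4 ≈ 0.06125
  G=250: 250/255≈0.9804 > 0.04045 → ((0.9804+0.055)/1.055)^2.4 ≈ 0.95597
  B=92: 92/255≈0.3608 > 0.04045 → ((0.3608+0.055)/1.055)^2.4 ≈ 0.10702
  L1 = 0.2126×0.06125 + 0.7152×0.95597 + 0.0722×0.10702 ≈ 0.70446
Color 2 (23,86,161):
  R=23: 23/255≈0.0902 > 0.04045 → ((0.0902+0.055)/1.055)^2.4 ≈ 0.00857
  G=86: 86/255≈0.3373 > 0.04045 → ((0.3373+0.055)/1.055)^2.4 ≈ 0.09306
  B=161: 161/255≈0.6314 > 0.04045 → ((0.6314+0.055)/1.055)^2.4 ≈ 0.35640
  L2 = 0.2126×0.00857 + 0.7152×0.09306 + 0.0722×0.35640 ≈ 0.09411
Lighter = 0.70446, Darker = 0.09411
Ratio = (L_lighter + 0.05) / (L_darker + 0.05)
Ratio = (0.70446 + 0.05) / (0.09411 + 0.05) = 0.75446 / 0.14411 ≈ 5.2353
Ratio ≈ 5.24:1


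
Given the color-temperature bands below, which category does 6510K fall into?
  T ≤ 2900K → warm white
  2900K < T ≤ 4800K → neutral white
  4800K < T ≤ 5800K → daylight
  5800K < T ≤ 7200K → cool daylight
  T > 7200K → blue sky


Temperature: 6510K
5800K < 6510K ≤ 7200K → cool daylight
Classification: cool daylight


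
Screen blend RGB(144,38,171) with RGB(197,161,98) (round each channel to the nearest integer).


Screen: C = 255 - (255-A)×(255-B)/255, rounded to nearest integer
R: 255 - (255-144)×(255-197)/255 = 255 - 6438/255 ≈ 255 - 25.247 = 229.753 → 230
G: 255 - (255-38)×(255-161)/255 = 255 - 20398/255 ≈ 255 - 79.992 = 175.008 → 175
B: 255 - (255-171)×(255-98)/255 = 255 - 13188/255 ≈ 255 - 51.718 = 203.282 → 203
= RGB(230, 175, 203)


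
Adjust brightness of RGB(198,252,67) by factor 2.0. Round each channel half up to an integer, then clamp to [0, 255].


Multiply each channel by 2.0, round half up, clamp to [0, 255]
R: 198×2.0 = 396 → clamp → 255
G: 252×2.0 = 504 → clamp → 255
B: 67×2.0 = 134
= RGB(255, 255, 134)


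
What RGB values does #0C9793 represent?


0C → 12 (R)
97 → 151 (G)
93 → 147 (B)
= RGB(12, 151, 147)


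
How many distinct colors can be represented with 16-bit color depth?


Colors = 2^bits = 2^16
= 65,536 colors


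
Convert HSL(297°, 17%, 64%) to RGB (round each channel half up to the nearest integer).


H=297°, S=0.17, L=0.64
C = (1-|2L-1|)×S = (1-|0.28|)×0.17 = 0.1224
H' = H/60 = 297/60 ≈ 4.9500; X = C×(1-|H' mod 2 - 1|) = 0.11628
m = L - C/2 = 0.64 - 0.0612 = 0.5788
Sector ⌊H'⌋ = 4 → (R',G',B') = (0.11628, 0.0, 0.1224)
RGB = ((R'+m)×255, (G'+m)×255, (B'+m)×255) = (177.2454, 147.594, 178.806)
Round half up → RGB(177, 148, 179)


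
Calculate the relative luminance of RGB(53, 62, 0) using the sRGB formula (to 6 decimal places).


Linearize each channel (sRGB transfer function): c = v/255; c_lin = c/12.92 if c ≤ 0.04045, else ((c+0.055)/1.055)^2.4
  R: 53/255 ≈ 0.207843 > 0.04045 → ((0.207843+0.055)/1.055)^2.4 ≈ 0.035601
  G: 62/255 ≈ 0.243137 > 0.04045 → ((0.243137+0.055)/1.055)^2.4 ≈ 0.048172
  B: 0/255 ≈ 0.000000 ≤ 0.04045 → 0.000000/12.92 ≈ 0.000000
R_lin = 0.035601, G_lin = 0.048172, B_lin = 0.000000
L = 0.2126×R + 0.7152×G + 0.0722×B
L = 0.2126×0.035601 + 0.7152×0.048172 + 0.0722×0.000000
L ≈ 0.042021


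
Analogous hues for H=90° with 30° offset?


Base hue: 90°
Left analog: (90 - 30) mod 360 = 60°
Right analog: (90 + 30) mod 360 = 120°
Analogous hues = 60° and 120°


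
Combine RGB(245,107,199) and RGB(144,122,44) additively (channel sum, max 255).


Additive: each channel = min(255, C₁+C₂)
R: 245+144 = 389 → 255
G: 107+122 = 229 → 229
B: 199+44 = 243 → 243
= RGB(255, 229, 243)


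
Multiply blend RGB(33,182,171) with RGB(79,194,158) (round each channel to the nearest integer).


Multiply: C = A×B/255, rounded to nearest integer
R: 33×79/255 = 2607/255 ≈ 10.224 → 10
G: 182×194/255 = 35308/255 ≈ 138.463 → 138
B: 171×158/255 = 27018/255 ≈ 105.953 → 106
= RGB(10, 138, 106)


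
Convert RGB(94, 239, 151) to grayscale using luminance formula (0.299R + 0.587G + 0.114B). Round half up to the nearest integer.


Gray = 0.299×R + 0.587×G + 0.114×B
Gray = 0.299×94 + 0.587×239 + 0.114×151
Gray = 28.106 + 140.293 + 17.214
Gray = 185.613 → round half up → 186
Gray = 186


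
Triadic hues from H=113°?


Triadic: equally spaced at 120° intervals
H1 = 113°
H2 = (113 + 120) mod 360 = 233°
H3 = (113 + 240) mod 360 = 353°
Triadic = 113°, 233°, 353°


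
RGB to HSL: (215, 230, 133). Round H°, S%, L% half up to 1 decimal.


Normalize: R'=215/255≈0.8431, G'=230/255≈0.9020, B'=133/255≈0.5216
Max=230/255, Min=133/255, Δ=Max-Min=97/255
L = (Max+Min)/2 = (230+133)/510 = 363/510 = 0.71176… → L = 71.2%
L > 0.5 → S = Δ/(2-Max-Min) = 97/(510-230-133) = 97/147 = 0.65986… → S = 66.0%
(the 1/255 factors cancel in S and H, so raw channel differences can be used)
Max is G' → H = 60 × ((B-R)/Δ + 2) = 60 × ((133-215)/97 + 2)
  -82/97 + 2 = -0.8453… + 2 = 1.1546…
  H = 60 × 1.1546… = 69.278…° → H = 69.3°
= HSL(69.3°, 66.0%, 71.2%)


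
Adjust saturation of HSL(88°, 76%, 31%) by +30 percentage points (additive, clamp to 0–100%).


Original S = 76%
Adjustment = +30 percentage points
New S = 76 + (30) = 106
Clamp to [0, 100] → 100
= HSL(88°, 100%, 31%)


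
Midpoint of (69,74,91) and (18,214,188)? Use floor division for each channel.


Midpoint: each channel = ⌊(C₁+C₂)/2⌋
R: ⌊(69+18)/2⌋ = 43
G: ⌊(74+214)/2⌋ = 144
B: ⌊(91+188)/2⌋ = 139
= RGB(43, 144, 139)


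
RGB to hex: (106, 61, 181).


R = 106 → 6A (hex)
G = 61 → 3D (hex)
B = 181 → B5 (hex)
Hex = #6A3DB5


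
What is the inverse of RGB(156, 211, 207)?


Invert: (255-R, 255-G, 255-B)
R: 255-156 = 99
G: 255-211 = 44
B: 255-207 = 48
= RGB(99, 44, 48)


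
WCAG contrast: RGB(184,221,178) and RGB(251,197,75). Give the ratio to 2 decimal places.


Linearize each sRGB channel c=v/255: c/12.92 if c ≤ 0.04045 else ((c+0.055)/1.055)^2.4
L = 0.2126×R_lin + 0.7152×G_lin + 0.0722×B_lin
Color 1 (184,221,178):
  R=184: 184/255≈0.7216 > 0.04045 → ((0.7216+0.055)/1.055)^2.4 ≈ 0.47932
  G=221: 221/255≈0.8667 > 0.04045 → ((0.8667+0.055)/1.055)^2.4 ≈ 0.72306
  B=178: 178/255≈0.6980 > 0.04045 → ((0.6980+0.055)/1.055)^2.4 ≈ 0.44520
  L1 = 0.2126×0.47932 + 0.7152×0.72306 + 0.0722×0.44520 ≈ 0.65118
Color 2 (251,197,75):
  R=251: 251/255≈0.9843 > 0.04045 → ((0.9843+0.055)/1.055)^2.4 ≈ 0.96469
  G=197: 197/255≈0.7725 > 0.04045 → ((0.7725+0.055)/1.055)^2.4 ≈ 0.55834
  B=75: 75/255≈0.2941 > 0.04045 → ((0.2941+0.055)/1.055)^2.4 ≈ 0.07036
  L2 = 0.2126×0.96469 + 0.7152×0.55834 + 0.0722×0.07036 ≈ 0.60950
Lighter = 0.65118, Darker = 0.60950
Ratio = (L_lighter + 0.05) / (L_darker + 0.05)
Ratio = (0.65118 + 0.05) / (0.60950 + 0.05) = 0.70118 / 0.65950 ≈ 1.0632
Ratio ≈ 1.06:1


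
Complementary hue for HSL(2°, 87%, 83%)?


Complement = opposite side of color wheel = hue + 180°
H' = (2 + 180) mod 360 = 182°
S and L unchanged.
= HSL(182°, 87%, 83%)


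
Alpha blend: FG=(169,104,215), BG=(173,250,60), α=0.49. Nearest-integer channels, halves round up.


C = α×F + (1-α)×B, with 1-α = 0.51
R: 0.49×169 + 0.51×173 = 82.81 + 88.23 = 171.04 → 171
G: 0.49×104 + 0.51×250 = 50.96 + 127.50 = 178.46 → 178
B: 0.49×215 + 0.51×60 = 105.35 + 30.60 = 135.95 → 136
= RGB(171, 178, 136)


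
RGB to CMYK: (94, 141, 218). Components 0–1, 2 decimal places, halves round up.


R'=94/255≈0.3686, G'=141/255≈0.5529, B'=218/255≈0.8549
K = 1 - max(R',G',B') = 1 - 218/255 = 37/255 = 0.14509… → 0.15
(1-R'-K)/(1-K) simplifies to (max-R)/max with max = 218:
C = (218-94)/218 = 124/218 = 0.56880… → 0.57
M = (218-141)/218 = 77/218 = 0.35321… → 0.35
Y = (218-218)/218 = 0/218 = 0 → 0.00
= CMYK(0.57, 0.35, 0.00, 0.15)


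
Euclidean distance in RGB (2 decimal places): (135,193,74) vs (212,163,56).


d = √[(R₁-R₂)² + (G₁-G₂)² + (B₁-B₂)²]
d = √[(135-212)² + (193-163)² + (74-56)²]
d = √[5929 + 900 + 324]
d = √7153
d ≈ 84.58


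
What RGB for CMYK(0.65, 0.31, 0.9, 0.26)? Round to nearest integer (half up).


R = 255 × (1-C) × (1-K) = 255 × 0.35 × 0.74 = 66.045 → 66
G = 255 × (1-M) × (1-K) = 255 × 0.69 × 0.74 = 130.203 → 130
B = 255 × (1-Y) × (1-K) = 255 × 0.10 × 0.74 = 18.87 → 19
= RGB(66, 130, 19)


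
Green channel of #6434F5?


Color: #6434F5
R = 64 = 100
G = 34 = 52
B = F5 = 245
Green = 52


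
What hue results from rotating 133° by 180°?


New hue = (H + rotation) mod 360
New hue = (133 + 180) mod 360
= 313 mod 360
= 313°


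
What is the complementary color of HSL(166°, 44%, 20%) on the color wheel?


Complement = opposite side of color wheel = hue + 180°
H' = (166 + 180) mod 360 = 346°
S and L unchanged.
= HSL(346°, 44%, 20%)


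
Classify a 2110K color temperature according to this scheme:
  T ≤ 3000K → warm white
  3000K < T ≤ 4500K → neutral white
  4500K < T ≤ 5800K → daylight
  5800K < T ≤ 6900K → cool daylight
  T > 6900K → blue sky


Temperature: 2110K
2110K ≤ 3000K → warm white
Classification: warm white


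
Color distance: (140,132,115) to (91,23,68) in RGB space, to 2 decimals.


d = √[(R₁-R₂)² + (G₁-G₂)² + (B₁-B₂)²]
d = √[(140-91)² + (132-23)² + (115-68)²]
d = √[2401 + 11881 + 2209]
d = √16491
d ≈ 128.42


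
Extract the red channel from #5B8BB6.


Color: #5B8BB6
R = 5B = 91
G = 8B = 139
B = B6 = 182
Red = 91


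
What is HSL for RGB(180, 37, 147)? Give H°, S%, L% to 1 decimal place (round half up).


Normalize: R'=180/255≈0.7059, G'=37/255≈0.1451, B'=147/255≈0.5765
Max=180/255, Min=37/255, Δ=Max-Min=143/255
L = (Max+Min)/2 = (180+37)/510 = 217/510 = 0.42549… → L = 42.5%
L ≤ 0.5 → S = Δ/(Max+Min) = 143/(180+37) = 143/217 = 0.65898… → S = 65.9%
(the 1/255 factors cancel in S and H, so raw channel differences can be used)
Max is R' → H = 60 × (((G-B)/Δ) mod 6) = 60 × (((37-147)/143) mod 6)
  (-110)/143 = -0.7692…; negative, so add 6 → 5.2307…
  H = 60 × 5.2307… = 313.846…° → H = 313.8°
= HSL(313.8°, 65.9%, 42.5%)


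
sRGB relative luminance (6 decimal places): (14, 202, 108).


Linearize each channel (sRGB transfer function): c = v/255; c_lin = c/12.92 if c ≤ 0.04045, else ((c+0.055)/1.055)^2.4
  R: 14/255 ≈ 0.054902 > 0.04045 → ((0.054902+0.055)/1.055)^2.4 ≈ 0.004391
  G: 202/255 ≈ 0.792157 > 0.04045 → ((0.792157+0.055)/1.055)^2.4 ≈ 0.590619
  B: 108/255 ≈ 0.423529 > 0.04045 → ((0.423529+0.055)/1.055)^2.4 ≈ 0.149960
R_lin = 0.004391, G_lin = 0.590619, B_lin = 0.149960
L = 0.2126×R + 0.7152×G + 0.0722×B
L = 0.2126×0.004391 + 0.7152×0.590619 + 0.0722×0.149960
L ≈ 0.434171


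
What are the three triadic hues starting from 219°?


Triadic: equally spaced at 120° intervals
H1 = 219°
H2 = (219 + 120) mod 360 = 339°
H3 = (219 + 240) mod 360 = 99°
Triadic = 219°, 339°, 99°


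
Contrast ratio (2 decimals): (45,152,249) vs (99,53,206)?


Linearize each sRGB channel c=v/255: c/12.92 if c ≤ 0.04045 else ((c+0.055)/1.055)^2.4
L = 0.2126×R_lin + 0.7152×G_lin + 0.0722×B_lin
Color 1 (45,152,249):
  R=45: 45/255≈0.1765 > 0.04045 → ((0.1765+0.055)/1.055)^2.4 ≈ 0.02624
  G=152: 152/255≈0.5961 > 0.04045 → ((0.5961+0.055)/1.055)^2.4 ≈ 0.31399
  B=249: 249/255≈0.9765 > 0.04045 → ((0.9765+0.055)/1.055)^2.4 ≈ 0.94731
  L1 = 0.2126×0.02624 + 0.7152×0.31399 + 0.0722×0.94731 ≈ 0.29854
Color 2 (99,53,206):
  R=99: 99/255≈0.3882 > 0.04045 → ((0.3882+0.055)/1.055)^2.4 ≈ 0.12477
  G=53: 53/255≈0.2078 > 0.04045 → ((0.2078+0.055)/1.055)^2.4 ≈ 0.03560
  B=206: 206/255≈0.8078 > 0.04045 → ((0.8078+0.055)/1.055)^2.4 ≈ 0.61721
  L2 = 0.2126×0.12477 + 0.7152×0.03560 + 0.0722×0.61721 ≈ 0.09655
Lighter = 0.29854, Darker = 0.09655
Ratio = (L_lighter + 0.05) / (L_darker + 0.05)
Ratio = (0.29854 + 0.05) / (0.09655 + 0.05) = 0.34854 / 0.14655 ≈ 2.3783
Ratio ≈ 2.38:1


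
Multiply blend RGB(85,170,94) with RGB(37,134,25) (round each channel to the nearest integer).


Multiply: C = A×B/255, rounded to nearest integer
R: 85×37/255 = 3145/255 ≈ 12.333 → 12
G: 170×134/255 = 22780/255 ≈ 89.333 → 89
B: 94×25/255 = 2350/255 ≈ 9.216 → 9
= RGB(12, 89, 9)


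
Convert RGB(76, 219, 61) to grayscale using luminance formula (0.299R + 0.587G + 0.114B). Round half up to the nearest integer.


Gray = 0.299×R + 0.587×G + 0.114×B
Gray = 0.299×76 + 0.587×219 + 0.114×61
Gray = 22.724 + 128.553 + 6.954
Gray = 158.231 → round half up → 158
Gray = 158


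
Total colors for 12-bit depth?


Colors = 2^bits = 2^12
= 4,096 colors


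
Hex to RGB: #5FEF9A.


5F → 95 (R)
EF → 239 (G)
9A → 154 (B)
= RGB(95, 239, 154)


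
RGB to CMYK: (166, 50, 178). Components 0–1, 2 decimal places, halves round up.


R'=166/255≈0.6510, G'=50/255≈0.1961, B'=178/255≈0.6980
K = 1 - max(R',G',B') = 1 - 178/255 = 77/255 = 0.30196… → 0.30
(1-R'-K)/(1-K) simplifies to (max-R)/max with max = 178:
C = (178-166)/178 = 12/178 = 0.06741… → 0.07
M = (178-50)/178 = 128/178 = 0.71910… → 0.72
Y = (178-178)/178 = 0/178 = 0 → 0.00
= CMYK(0.07, 0.72, 0.00, 0.30)


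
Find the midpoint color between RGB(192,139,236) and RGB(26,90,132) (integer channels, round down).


Midpoint: each channel = ⌊(C₁+C₂)/2⌋
R: ⌊(192+26)/2⌋ = 109
G: ⌊(139+90)/2⌋ = 114
B: ⌊(236+132)/2⌋ = 184
= RGB(109, 114, 184)


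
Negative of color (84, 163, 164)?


Invert: (255-R, 255-G, 255-B)
R: 255-84 = 171
G: 255-163 = 92
B: 255-164 = 91
= RGB(171, 92, 91)


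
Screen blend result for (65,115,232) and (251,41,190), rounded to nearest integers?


Screen: C = 255 - (255-A)×(255-B)/255, rounded to nearest integer
R: 255 - (255-65)×(255-251)/255 = 255 - 760/255 ≈ 255 - 2.980 = 252.020 → 252
G: 255 - (255-115)×(255-41)/255 = 255 - 29960/255 ≈ 255 - 117.490 = 137.510 → 138
B: 255 - (255-232)×(255-190)/255 = 255 - 1495/255 ≈ 255 - 5.863 = 249.137 → 249
= RGB(252, 138, 249)


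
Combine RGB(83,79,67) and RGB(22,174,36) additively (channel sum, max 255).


Additive: each channel = min(255, C₁+C₂)
R: 83+22 = 105 → 105
G: 79+174 = 253 → 253
B: 67+36 = 103 → 103
= RGB(105, 253, 103)


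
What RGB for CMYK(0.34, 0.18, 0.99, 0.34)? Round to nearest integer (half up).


R = 255 × (1-C) × (1-K) = 255 × 0.66 × 0.66 = 111.078 → 111
G = 255 × (1-M) × (1-K) = 255 × 0.82 × 0.66 = 138.006 → 138
B = 255 × (1-Y) × (1-K) = 255 × 0.01 × 0.66 = 1.683 → 2
= RGB(111, 138, 2)


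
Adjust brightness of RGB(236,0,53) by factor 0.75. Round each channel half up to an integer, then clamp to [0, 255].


Multiply each channel by 0.75, round half up, clamp to [0, 255]
R: 236×0.75 = 177
G: 0×0.75 = 0
B: 53×0.75 = 39.75 → round → 40
= RGB(177, 0, 40)


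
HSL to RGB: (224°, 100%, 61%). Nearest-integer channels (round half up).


H=224°, S=1.00, L=0.61
C = (1-|2L-1|)×S = (1-|0.22|)×1.00 = 0.78
H' = H/60 = 224/60 ≈ 3.7333; X = C×(1-|H' mod 2 - 1|) = 0.208
m = L - C/2 = 0.61 - 0.39 = 0.22
Sector ⌊H'⌋ = 3 → (R',G',B') = (0.0, 0.208, 0.78)
RGB = ((R'+m)×255, (G'+m)×255, (B'+m)×255) = (56.1, 109.14, 255.0)
Round half up → RGB(56, 109, 255)


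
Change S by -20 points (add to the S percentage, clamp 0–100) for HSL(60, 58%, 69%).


Original S = 58%
Adjustment = -20 percentage points
New S = 58 + (-20) = 38
Clamp to [0, 100] → 38
= HSL(60°, 38%, 69%)


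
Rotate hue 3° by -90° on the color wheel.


New hue = (H + rotation) mod 360
New hue = (3 -90) mod 360
= -87 mod 360
= 273°


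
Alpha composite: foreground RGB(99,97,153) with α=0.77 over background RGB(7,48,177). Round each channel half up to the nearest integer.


C = α×F + (1-α)×B, with 1-α = 0.23
R: 0.77×99 + 0.23×7 = 76.23 + 1.61 = 77.84 → 78
G: 0.77×97 + 0.23×48 = 74.69 + 11.04 = 85.73 → 86
B: 0.77×153 + 0.23×177 = 117.81 + 40.71 = 158.52 → 159
= RGB(78, 86, 159)


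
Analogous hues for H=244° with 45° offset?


Base hue: 244°
Left analog: (244 - 45) mod 360 = 199°
Right analog: (244 + 45) mod 360 = 289°
Analogous hues = 199° and 289°


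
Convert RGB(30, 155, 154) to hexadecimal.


R = 30 → 1E (hex)
G = 155 → 9B (hex)
B = 154 → 9A (hex)
Hex = #1E9B9A


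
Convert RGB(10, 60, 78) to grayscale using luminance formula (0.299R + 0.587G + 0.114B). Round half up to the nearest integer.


Gray = 0.299×R + 0.587×G + 0.114×B
Gray = 0.299×10 + 0.587×60 + 0.114×78
Gray = 2.990 + 35.220 + 8.892
Gray = 47.102 → round half up → 47
Gray = 47


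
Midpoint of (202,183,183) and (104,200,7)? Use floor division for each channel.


Midpoint: each channel = ⌊(C₁+C₂)/2⌋
R: ⌊(202+104)/2⌋ = 153
G: ⌊(183+200)/2⌋ = 191
B: ⌊(183+7)/2⌋ = 95
= RGB(153, 191, 95)


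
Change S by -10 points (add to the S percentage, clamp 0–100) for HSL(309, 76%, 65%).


Original S = 76%
Adjustment = -10 percentage points
New S = 76 + (-10) = 66
Clamp to [0, 100] → 66
= HSL(309°, 66%, 65%)


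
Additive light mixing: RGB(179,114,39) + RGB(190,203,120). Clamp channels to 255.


Additive: each channel = min(255, C₁+C₂)
R: 179+190 = 369 → 255
G: 114+203 = 317 → 255
B: 39+120 = 159 → 159
= RGB(255, 255, 159)


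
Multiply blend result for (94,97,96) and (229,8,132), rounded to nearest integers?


Multiply: C = A×B/255, rounded to nearest integer
R: 94×229/255 = 21526/255 ≈ 84.416 → 84
G: 97×8/255 = 776/255 ≈ 3.043 → 3
B: 96×132/255 = 12672/255 ≈ 49.694 → 50
= RGB(84, 3, 50)


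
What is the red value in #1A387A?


Color: #1A387A
R = 1A = 26
G = 38 = 56
B = 7A = 122
Red = 26


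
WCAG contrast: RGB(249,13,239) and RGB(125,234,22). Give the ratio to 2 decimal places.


Linearize each sRGB channel c=v/255: c/12.92 if c ≤ 0.04045 else ((c+0.055)/1.055)^2.4
L = 0.2126×R_lin + 0.7152×G_lin + 0.0722×B_lin
Color 1 (249,13,239):
  R=249: 249/255≈0.9765 > 0.04045 → ((0.9765+0.055)/1.055)^2.4 ≈ 0.94731
  G=13: 13/255≈0.0510 > 0.04045 → ((0.0510+0.055)/1.055)^2.4 ≈ 0.00402
  B=239: 239/255≈0.9373 > 0.04045 → ((0.9373+0.055)/1.055)^2.4 ≈ 0.86316
  L1 = 0.2126×0.94731 + 0.7152×0.00402 + 0.0722×0.86316 ≈ 0.26660
Color 2 (125,234,22):
  R=125: 125/255≈0.4902 > 0.04045 → ((0.4902+0.055)/1.055)^2.4 ≈ 0.20508
  G=234: 234/255≈0.9176 > 0.04045 → ((0.9176+0.055)/1.055)^2.4 ≈ 0.82279
  B=22: 22/255≈0.0863 > 0.04045 → ((0.0863+0.055)/1.055)^2.4 ≈ 0.00802
  L2 = 0.2126×0.20508 + 0.7152×0.82279 + 0.0722×0.00802 ≈ 0.63264
Lighter = 0.63264, Darker = 0.26660
Ratio = (L_lighter + 0.05) / (L_darker + 0.05)
Ratio = (0.63264 + 0.05) / (0.26660 + 0.05) = 0.68264 / 0.31660 ≈ 2.1562
Ratio ≈ 2.16:1


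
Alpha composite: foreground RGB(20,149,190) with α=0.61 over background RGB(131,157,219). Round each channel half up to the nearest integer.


C = α×F + (1-α)×B, with 1-α = 0.39
R: 0.61×20 + 0.39×131 = 12.20 + 51.09 = 63.29 → 63
G: 0.61×149 + 0.39×157 = 90.89 + 61.23 = 152.12 → 152
B: 0.61×190 + 0.39×219 = 115.90 + 85.41 = 201.31 → 201
= RGB(63, 152, 201)


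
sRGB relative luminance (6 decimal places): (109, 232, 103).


Linearize each channel (sRGB transfer function): c = v/255; c_lin = c/12.92 if c ≤ 0.04045, else ((c+0.055)/1.055)^2.4
  R: 109/255 ≈ 0.427451 > 0.04045 → ((0.427451+0.055)/1.055)^2.4 ≈ 0.152926
  G: 232/255 ≈ 0.909804 > 0.04045 → ((0.909804+0.055)/1.055)^2.4 ≈ 0.806952
  B: 103/255 ≈ 0.403922 > 0.04045 → ((0.403922+0.055)/1.055)^2.4 ≈ 0.135633
R_lin = 0.152926, G_lin = 0.806952, B_lin = 0.135633
L = 0.2126×R + 0.7152×G + 0.0722×B
L = 0.2126×0.152926 + 0.7152×0.806952 + 0.0722×0.135633
L ≈ 0.619437
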